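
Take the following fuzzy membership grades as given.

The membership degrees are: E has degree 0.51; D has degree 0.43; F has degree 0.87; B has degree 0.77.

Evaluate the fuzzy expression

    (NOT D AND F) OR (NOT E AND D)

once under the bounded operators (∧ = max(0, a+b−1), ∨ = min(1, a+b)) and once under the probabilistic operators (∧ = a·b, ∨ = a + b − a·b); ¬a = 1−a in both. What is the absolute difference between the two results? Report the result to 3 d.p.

Under bounded:
  NOT D = 1 − 0.43 = 0.57
  NOT D AND F = max(0, a+b−1) on (0.57, 0.87) = 0.44
  NOT E = 1 − 0.51 = 0.49
  NOT E AND D = max(0, a+b−1) on (0.49, 0.43) = 0.00
  (NOT D AND F) OR (NOT E AND D) = min(1, a+b) on (0.44, 0.00) = 0.44
  → value = 0.4400
Under probabilistic:
  NOT D = 1 − 0.4300 = 0.5700
  NOT D AND F = a·b on (0.5700, 0.8700) = 0.4959
  NOT E = 1 − 0.5100 = 0.4900
  NOT E AND D = a·b on (0.4900, 0.4300) = 0.2107
  (NOT D AND F) OR (NOT E AND D) = a + b − a·b on (0.4959, 0.2107) = 0.6021
  → value = 0.6021
|0.4400 − 0.6021| = 0.162

0.162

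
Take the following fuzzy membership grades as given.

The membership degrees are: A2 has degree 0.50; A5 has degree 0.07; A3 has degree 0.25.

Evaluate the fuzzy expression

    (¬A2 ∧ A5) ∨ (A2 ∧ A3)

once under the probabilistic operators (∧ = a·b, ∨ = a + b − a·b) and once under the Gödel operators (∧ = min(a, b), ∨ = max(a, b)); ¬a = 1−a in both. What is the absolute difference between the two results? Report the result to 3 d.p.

Under probabilistic:
  ¬A2 = 1 − 0.5000 = 0.5000
  ¬A2 ∧ A5 = a·b on (0.5000, 0.0700) = 0.0350
  A2 ∧ A3 = a·b on (0.5000, 0.2500) = 0.1250
  (¬A2 ∧ A5) ∨ (A2 ∧ A3) = a + b − a·b on (0.0350, 0.1250) = 0.1556
  → value = 0.1556
Under Gödel:
  ¬A2 = 1 − 0.50 = 0.50
  ¬A2 ∧ A5 = min(a, b) on (0.50, 0.07) = 0.07
  A2 ∧ A3 = min(a, b) on (0.50, 0.25) = 0.25
  (¬A2 ∧ A5) ∨ (A2 ∧ A3) = max(a, b) on (0.07, 0.25) = 0.25
  → value = 0.2500
|0.1556 − 0.2500| = 0.094

0.094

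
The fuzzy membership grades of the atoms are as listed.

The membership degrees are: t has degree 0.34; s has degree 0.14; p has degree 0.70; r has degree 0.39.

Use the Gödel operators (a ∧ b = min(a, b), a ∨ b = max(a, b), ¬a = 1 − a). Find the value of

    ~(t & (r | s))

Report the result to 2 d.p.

r | s = max(a, b) on (0.39, 0.14) = 0.39
t & (r | s) = min(a, b) on (0.34, 0.39) = 0.34
~(t & (r | s)) = 1 − 0.34 = 0.66

0.66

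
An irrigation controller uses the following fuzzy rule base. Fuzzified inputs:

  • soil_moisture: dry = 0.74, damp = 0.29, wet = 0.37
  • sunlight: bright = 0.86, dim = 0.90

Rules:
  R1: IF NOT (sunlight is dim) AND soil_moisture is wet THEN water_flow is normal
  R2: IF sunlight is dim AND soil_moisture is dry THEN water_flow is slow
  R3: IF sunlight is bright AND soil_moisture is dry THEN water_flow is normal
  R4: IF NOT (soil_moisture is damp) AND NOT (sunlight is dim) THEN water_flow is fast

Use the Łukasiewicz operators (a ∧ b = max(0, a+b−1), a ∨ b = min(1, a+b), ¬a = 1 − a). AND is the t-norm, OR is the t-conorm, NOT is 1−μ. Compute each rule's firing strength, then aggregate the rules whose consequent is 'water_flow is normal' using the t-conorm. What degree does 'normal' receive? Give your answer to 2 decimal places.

R1: ¬dim=1−0.90=0.10, wet=0.37; AND[max(0, a+b−1)] → w = 0.00
R2: dim=0.90, dry=0.74; AND[max(0, a+b−1)] → w = 0.64
R3: bright=0.86, dry=0.74; AND[max(0, a+b−1)] → w = 0.60
R4: ¬damp=1−0.29=0.71, ¬dim=1−0.90=0.10; AND[max(0, a+b−1)] → w = 0.00
Rules with consequent 'normal': {R1, R3} → strengths 0.00, 0.60
Aggregate via t-conorm [min(1, a+b)]: 0.60

0.60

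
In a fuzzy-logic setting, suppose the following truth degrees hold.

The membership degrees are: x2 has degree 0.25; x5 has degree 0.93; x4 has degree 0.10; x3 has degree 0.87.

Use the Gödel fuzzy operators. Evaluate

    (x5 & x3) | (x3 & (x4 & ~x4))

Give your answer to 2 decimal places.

0.87

x5 & x3 = min(a, b) on (0.93, 0.87) = 0.87
~x4 = 1 − 0.10 = 0.90
x4 & ~x4 = min(a, b) on (0.10, 0.90) = 0.10
x3 & (x4 & ~x4) = min(a, b) on (0.87, 0.10) = 0.10
(x5 & x3) | (x3 & (x4 & ~x4)) = max(a, b) on (0.87, 0.10) = 0.87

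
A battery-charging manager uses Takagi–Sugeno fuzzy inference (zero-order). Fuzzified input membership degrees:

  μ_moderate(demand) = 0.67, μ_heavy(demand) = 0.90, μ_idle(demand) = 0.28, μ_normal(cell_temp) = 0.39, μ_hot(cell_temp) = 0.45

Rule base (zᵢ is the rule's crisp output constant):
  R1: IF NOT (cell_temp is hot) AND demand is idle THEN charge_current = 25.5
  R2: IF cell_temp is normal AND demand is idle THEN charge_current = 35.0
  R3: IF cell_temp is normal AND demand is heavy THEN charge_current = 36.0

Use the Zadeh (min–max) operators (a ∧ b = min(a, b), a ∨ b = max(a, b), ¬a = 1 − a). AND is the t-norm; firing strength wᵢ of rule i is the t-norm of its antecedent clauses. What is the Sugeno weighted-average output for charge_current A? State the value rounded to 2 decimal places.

32.61

R1 (z=25.5): ¬hot=1−0.45=0.55, idle=0.28; AND[min(a, b)] → w = 0.28
R2 (z=35.0): normal=0.39, idle=0.28; AND[min(a, b)] → w = 0.28
R3 (z=36.0): normal=0.39, heavy=0.90; AND[min(a, b)] → w = 0.39
Weighted average = (0.28·25.5 + 0.28·35.0 + 0.39·36.0) / (0.28 + 0.28 + 0.39)
  = 30.9800 / 0.9500 = 32.61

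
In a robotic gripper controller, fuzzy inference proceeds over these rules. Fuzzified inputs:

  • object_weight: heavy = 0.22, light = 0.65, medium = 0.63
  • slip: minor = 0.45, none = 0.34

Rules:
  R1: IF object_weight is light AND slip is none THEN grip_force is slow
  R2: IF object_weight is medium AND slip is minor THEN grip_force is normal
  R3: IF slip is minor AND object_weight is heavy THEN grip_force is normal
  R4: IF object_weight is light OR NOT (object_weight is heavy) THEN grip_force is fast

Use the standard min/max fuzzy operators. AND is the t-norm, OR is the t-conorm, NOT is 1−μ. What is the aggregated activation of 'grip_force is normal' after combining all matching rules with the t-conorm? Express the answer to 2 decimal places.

0.45

R1: light=0.65, none=0.34; AND[min(a, b)] → w = 0.34
R2: medium=0.63, minor=0.45; AND[min(a, b)] → w = 0.45
R3: minor=0.45, heavy=0.22; AND[min(a, b)] → w = 0.22
R4: light=0.65, ¬heavy=1−0.22=0.78; OR[max(a, b)] → w = 0.78
Rules with consequent 'normal': {R2, R3} → strengths 0.45, 0.22
Aggregate via t-conorm [max(a, b)]: 0.45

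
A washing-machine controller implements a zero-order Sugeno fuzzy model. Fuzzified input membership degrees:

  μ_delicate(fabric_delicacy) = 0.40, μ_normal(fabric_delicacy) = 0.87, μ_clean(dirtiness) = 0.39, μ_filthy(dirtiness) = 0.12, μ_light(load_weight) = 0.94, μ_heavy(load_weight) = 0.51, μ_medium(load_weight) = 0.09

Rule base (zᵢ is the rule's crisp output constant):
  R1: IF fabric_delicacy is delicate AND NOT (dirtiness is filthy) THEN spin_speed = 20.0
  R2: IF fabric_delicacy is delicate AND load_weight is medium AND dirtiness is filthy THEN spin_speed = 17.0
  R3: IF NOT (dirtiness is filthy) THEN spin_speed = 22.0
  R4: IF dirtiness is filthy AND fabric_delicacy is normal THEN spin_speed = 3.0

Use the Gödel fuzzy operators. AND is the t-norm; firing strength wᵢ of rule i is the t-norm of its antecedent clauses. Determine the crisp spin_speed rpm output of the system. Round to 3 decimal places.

19.631

R1 (z=20.0): delicate=0.40, ¬filthy=1−0.12=0.88; AND[min(a, b)] → w = 0.40
R2 (z=17.0): delicate=0.40, medium=0.09, filthy=0.12; AND[min(a, b)] → w = 0.09
R3 (z=22.0): ¬filthy=1−0.12=0.88 → w = 0.88
R4 (z=3.0): filthy=0.12, normal=0.87; AND[min(a, b)] → w = 0.12
Weighted average = (0.40·20.0 + 0.09·17.0 + 0.88·22.0 + 0.12·3.0) / (0.40 + 0.09 + 0.88 + 0.12)
  = 29.2500 / 1.4900 = 19.631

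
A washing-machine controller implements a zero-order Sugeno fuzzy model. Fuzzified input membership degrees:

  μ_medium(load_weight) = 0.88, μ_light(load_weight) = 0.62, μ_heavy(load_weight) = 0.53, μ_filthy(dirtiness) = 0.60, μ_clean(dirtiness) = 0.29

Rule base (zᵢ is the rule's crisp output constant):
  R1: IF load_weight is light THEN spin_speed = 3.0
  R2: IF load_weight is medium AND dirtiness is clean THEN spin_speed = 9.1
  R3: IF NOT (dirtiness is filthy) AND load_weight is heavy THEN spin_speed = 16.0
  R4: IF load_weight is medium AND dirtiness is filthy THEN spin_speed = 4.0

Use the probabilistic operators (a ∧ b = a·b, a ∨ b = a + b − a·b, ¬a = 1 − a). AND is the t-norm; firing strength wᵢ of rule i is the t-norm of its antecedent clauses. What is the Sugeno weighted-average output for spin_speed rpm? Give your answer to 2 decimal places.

R1 (z=3.0): light=0.62 → w = 0.6200
R2 (z=9.1): medium=0.88, clean=0.29; AND[a·b] → w = 0.2552
R3 (z=16.0): ¬filthy=1−0.60=0.40, heavy=0.53; AND[a·b] → w = 0.2120
R4 (z=4.0): medium=0.88, filthy=0.60; AND[a·b] → w = 0.5280
Weighted average = (0.6200·3.0 + 0.2552·9.1 + 0.2120·16.0 + 0.5280·4.0) / (0.6200 + 0.2552 + 0.2120 + 0.5280)
  = 9.6863 / 1.6152 = 6.00

6.00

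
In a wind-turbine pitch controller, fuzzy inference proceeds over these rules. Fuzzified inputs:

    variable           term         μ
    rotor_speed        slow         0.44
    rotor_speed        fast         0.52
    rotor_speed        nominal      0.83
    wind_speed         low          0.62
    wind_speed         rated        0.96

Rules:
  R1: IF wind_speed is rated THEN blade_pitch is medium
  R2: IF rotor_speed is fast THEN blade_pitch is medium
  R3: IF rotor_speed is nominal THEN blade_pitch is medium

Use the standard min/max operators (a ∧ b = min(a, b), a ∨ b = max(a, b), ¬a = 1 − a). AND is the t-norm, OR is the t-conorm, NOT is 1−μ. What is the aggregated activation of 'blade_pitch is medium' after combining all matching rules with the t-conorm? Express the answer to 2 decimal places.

0.96

R1: rated=0.96 → w = 0.96
R2: fast=0.52 → w = 0.52
R3: nominal=0.83 → w = 0.83
Rules with consequent 'medium': {R1, R2, R3} → strengths 0.96, 0.52, 0.83
Aggregate via t-conorm [max(a, b)]: 0.96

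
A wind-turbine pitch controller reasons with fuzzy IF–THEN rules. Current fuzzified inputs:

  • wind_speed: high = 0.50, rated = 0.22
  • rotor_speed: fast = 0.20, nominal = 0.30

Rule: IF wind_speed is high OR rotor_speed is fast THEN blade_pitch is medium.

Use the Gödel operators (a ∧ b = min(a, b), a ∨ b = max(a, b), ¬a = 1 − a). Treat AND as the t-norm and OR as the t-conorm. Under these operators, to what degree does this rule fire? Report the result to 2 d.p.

0.50

firing strength: high=0.50, fast=0.20; OR[max(a, b)] → w = 0.50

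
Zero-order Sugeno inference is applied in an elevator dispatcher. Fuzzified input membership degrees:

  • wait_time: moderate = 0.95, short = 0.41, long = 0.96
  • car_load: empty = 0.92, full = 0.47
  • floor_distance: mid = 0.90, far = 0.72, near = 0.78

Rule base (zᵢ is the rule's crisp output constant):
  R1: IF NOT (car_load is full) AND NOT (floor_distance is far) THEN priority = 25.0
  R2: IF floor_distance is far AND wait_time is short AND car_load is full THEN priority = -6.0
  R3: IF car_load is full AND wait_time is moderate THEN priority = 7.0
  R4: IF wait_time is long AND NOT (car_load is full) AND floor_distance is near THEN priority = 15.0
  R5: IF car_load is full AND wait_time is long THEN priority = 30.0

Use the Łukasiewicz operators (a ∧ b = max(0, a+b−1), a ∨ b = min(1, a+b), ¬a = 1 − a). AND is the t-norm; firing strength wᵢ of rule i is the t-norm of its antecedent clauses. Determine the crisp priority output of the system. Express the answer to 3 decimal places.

17.759

R1 (z=25.0): ¬full=1−0.47=0.53, ¬far=1−0.72=0.28; AND[max(0, a+b−1)] → w = 0.00
R2 (z=-6.0): far=0.72, short=0.41, full=0.47; AND[max(0, a+b−1)] → w = 0.00
R3 (z=7.0): full=0.47, moderate=0.95; AND[max(0, a+b−1)] → w = 0.42
R4 (z=15.0): long=0.96, ¬full=1−0.47=0.53, near=0.78; AND[max(0, a+b−1)] → w = 0.27
R5 (z=30.0): full=0.47, long=0.96; AND[max(0, a+b−1)] → w = 0.43
Weighted average = (0.00·25.0 + 0.00·-6.0 + 0.42·7.0 + 0.27·15.0 + 0.43·30.0) / (0.00 + 0.00 + 0.42 + 0.27 + 0.43)
  = 19.8900 / 1.1200 = 17.759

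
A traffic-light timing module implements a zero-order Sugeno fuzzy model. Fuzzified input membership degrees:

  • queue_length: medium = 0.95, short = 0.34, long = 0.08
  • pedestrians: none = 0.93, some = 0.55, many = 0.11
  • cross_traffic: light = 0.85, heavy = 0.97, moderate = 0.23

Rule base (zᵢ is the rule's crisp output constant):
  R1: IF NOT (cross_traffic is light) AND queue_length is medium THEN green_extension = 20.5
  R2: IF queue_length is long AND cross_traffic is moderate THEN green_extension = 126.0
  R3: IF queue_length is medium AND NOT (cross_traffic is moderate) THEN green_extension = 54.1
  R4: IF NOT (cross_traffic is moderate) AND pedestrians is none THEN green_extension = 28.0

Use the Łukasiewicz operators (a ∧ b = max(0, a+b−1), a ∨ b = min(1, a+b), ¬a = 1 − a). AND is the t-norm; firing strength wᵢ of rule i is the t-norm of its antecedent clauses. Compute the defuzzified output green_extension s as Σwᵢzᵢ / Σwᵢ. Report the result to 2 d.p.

R1 (z=20.5): ¬light=1−0.85=0.15, medium=0.95; AND[max(0, a+b−1)] → w = 0.10
R2 (z=126.0): long=0.08, moderate=0.23; AND[max(0, a+b−1)] → w = 0.00
R3 (z=54.1): medium=0.95, ¬moderate=1−0.23=0.77; AND[max(0, a+b−1)] → w = 0.72
R4 (z=28.0): ¬moderate=1−0.23=0.77, none=0.93; AND[max(0, a+b−1)] → w = 0.70
Weighted average = (0.10·20.5 + 0.00·126.0 + 0.72·54.1 + 0.70·28.0) / (0.10 + 0.00 + 0.72 + 0.70)
  = 60.6020 / 1.5200 = 39.87

39.87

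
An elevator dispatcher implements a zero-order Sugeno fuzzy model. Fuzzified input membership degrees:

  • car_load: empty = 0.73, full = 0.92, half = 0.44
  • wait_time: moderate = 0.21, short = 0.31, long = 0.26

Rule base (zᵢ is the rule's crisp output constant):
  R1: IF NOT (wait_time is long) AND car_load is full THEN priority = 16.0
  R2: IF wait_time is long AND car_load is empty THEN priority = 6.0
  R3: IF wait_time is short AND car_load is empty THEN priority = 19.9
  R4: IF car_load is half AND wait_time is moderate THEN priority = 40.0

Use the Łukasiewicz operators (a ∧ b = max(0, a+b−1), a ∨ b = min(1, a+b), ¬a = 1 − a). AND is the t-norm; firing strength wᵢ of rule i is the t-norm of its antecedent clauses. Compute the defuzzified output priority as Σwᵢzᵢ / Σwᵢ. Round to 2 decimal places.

16.22

R1 (z=16.0): ¬long=1−0.26=0.74, full=0.92; AND[max(0, a+b−1)] → w = 0.66
R2 (z=6.0): long=0.26, empty=0.73; AND[max(0, a+b−1)] → w = 0.00
R3 (z=19.9): short=0.31, empty=0.73; AND[max(0, a+b−1)] → w = 0.04
R4 (z=40.0): half=0.44, moderate=0.21; AND[max(0, a+b−1)] → w = 0.00
Weighted average = (0.66·16.0 + 0.00·6.0 + 0.04·19.9 + 0.00·40.0) / (0.66 + 0.00 + 0.04 + 0.00)
  = 11.3560 / 0.7000 = 16.22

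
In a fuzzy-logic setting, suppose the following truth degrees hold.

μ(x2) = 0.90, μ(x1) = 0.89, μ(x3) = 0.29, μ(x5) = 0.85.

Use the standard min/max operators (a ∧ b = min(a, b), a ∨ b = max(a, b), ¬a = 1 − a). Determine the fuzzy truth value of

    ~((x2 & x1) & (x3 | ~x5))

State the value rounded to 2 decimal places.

0.71

x2 & x1 = min(a, b) on (0.90, 0.89) = 0.89
~x5 = 1 − 0.85 = 0.15
x3 | ~x5 = max(a, b) on (0.29, 0.15) = 0.29
(x2 & x1) & (x3 | ~x5) = min(a, b) on (0.89, 0.29) = 0.29
~((x2 & x1) & (x3 | ~x5)) = 1 − 0.29 = 0.71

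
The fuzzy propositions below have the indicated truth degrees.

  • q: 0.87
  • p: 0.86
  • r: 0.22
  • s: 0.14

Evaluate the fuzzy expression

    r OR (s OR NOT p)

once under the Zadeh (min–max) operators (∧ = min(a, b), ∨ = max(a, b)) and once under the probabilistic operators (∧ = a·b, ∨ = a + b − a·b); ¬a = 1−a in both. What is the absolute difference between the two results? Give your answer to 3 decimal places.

Under Zadeh (min–max):
  NOT p = 1 − 0.86 = 0.14
  s OR NOT p = max(a, b) on (0.14, 0.14) = 0.14
  r OR (s OR NOT p) = max(a, b) on (0.22, 0.14) = 0.22
  → value = 0.2200
Under probabilistic:
  NOT p = 1 − 0.8600 = 0.1400
  s OR NOT p = a + b − a·b on (0.1400, 0.1400) = 0.2604
  r OR (s OR NOT p) = a + b − a·b on (0.2200, 0.2604) = 0.4231
  → value = 0.4231
|0.2200 − 0.4231| = 0.203

0.203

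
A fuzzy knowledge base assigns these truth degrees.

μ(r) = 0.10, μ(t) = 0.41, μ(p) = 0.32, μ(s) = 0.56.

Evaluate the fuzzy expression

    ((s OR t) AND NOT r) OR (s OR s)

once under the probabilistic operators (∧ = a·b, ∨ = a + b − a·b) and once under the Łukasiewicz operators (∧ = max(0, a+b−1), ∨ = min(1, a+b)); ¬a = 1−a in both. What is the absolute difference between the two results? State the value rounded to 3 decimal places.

Under probabilistic:
  s OR t = a + b − a·b on (0.5600, 0.4100) = 0.7404
  NOT r = 1 − 0.1000 = 0.9000
  (s OR t) AND NOT r = a·b on (0.7404, 0.9000) = 0.6664
  s OR s = a + b − a·b on (0.5600, 0.5600) = 0.8064
  ((s OR t) AND NOT r) OR (s OR s) = a + b − a·b on (0.6664, 0.8064) = 0.9354
  → value = 0.9354
Under Łukasiewicz:
  s OR t = min(1, a+b) on (0.56, 0.41) = 0.97
  NOT r = 1 − 0.10 = 0.90
  (s OR t) AND NOT r = max(0, a+b−1) on (0.97, 0.90) = 0.87
  s OR s = min(1, a+b) on (0.56, 0.56) = 1.00
  ((s OR t) AND NOT r) OR (s OR s) = min(1, a+b) on (0.87, 1.00) = 1.00
  → value = 1.0000
|0.9354 − 1.0000| = 0.065

0.065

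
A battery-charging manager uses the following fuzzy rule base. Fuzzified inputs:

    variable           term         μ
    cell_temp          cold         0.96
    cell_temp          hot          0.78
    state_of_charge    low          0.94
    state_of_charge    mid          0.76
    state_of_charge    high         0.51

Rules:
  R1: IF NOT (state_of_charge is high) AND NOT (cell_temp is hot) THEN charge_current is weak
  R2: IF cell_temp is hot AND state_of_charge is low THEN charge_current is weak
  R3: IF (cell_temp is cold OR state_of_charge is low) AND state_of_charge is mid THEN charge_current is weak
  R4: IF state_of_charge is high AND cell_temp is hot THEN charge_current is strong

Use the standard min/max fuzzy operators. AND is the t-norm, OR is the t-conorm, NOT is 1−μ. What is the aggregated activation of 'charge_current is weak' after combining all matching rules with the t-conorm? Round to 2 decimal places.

R1: ¬high=1−0.51=0.49, ¬hot=1−0.78=0.22; AND[min(a, b)] → w = 0.22
R2: hot=0.78, low=0.94; AND[min(a, b)] → w = 0.78
R3: (cold=0.96 OR low=0.94) = 0.96; AND[min(a, b)] with mid=0.76 → w = 0.76
R4: high=0.51, hot=0.78; AND[min(a, b)] → w = 0.51
Rules with consequent 'weak': {R1, R2, R3} → strengths 0.22, 0.78, 0.76
Aggregate via t-conorm [max(a, b)]: 0.78

0.78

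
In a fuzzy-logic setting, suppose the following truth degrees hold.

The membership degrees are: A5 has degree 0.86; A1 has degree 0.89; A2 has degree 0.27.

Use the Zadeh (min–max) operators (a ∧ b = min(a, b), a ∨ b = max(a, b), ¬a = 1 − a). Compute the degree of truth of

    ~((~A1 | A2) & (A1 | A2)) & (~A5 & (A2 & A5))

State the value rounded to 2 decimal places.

~A1 = 1 − 0.89 = 0.11
~A1 | A2 = max(a, b) on (0.11, 0.27) = 0.27
A1 | A2 = max(a, b) on (0.89, 0.27) = 0.89
(~A1 | A2) & (A1 | A2) = min(a, b) on (0.27, 0.89) = 0.27
~((~A1 | A2) & (A1 | A2)) = 1 − 0.27 = 0.73
~A5 = 1 − 0.86 = 0.14
A2 & A5 = min(a, b) on (0.27, 0.86) = 0.27
~A5 & (A2 & A5) = min(a, b) on (0.14, 0.27) = 0.14
~((~A1 | A2) & (A1 | A2)) & (~A5 & (A2 & A5)) = min(a, b) on (0.73, 0.14) = 0.14

0.14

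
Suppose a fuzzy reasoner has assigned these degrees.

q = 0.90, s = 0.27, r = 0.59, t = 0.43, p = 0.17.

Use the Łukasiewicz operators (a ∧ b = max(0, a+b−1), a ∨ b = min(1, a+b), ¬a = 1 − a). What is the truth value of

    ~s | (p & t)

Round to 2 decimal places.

0.73

~s = 1 − 0.27 = 0.73
p & t = max(0, a+b−1) on (0.17, 0.43) = 0.00
~s | (p & t) = min(1, a+b) on (0.73, 0.00) = 0.73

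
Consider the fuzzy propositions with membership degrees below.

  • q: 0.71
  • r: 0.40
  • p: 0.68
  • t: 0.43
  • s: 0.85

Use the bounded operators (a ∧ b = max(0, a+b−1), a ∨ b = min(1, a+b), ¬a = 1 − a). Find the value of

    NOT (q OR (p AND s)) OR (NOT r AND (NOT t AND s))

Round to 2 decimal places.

0.02

p AND s = max(0, a+b−1) on (0.68, 0.85) = 0.53
q OR (p AND s) = min(1, a+b) on (0.71, 0.53) = 1.00
NOT (q OR (p AND s)) = 1 − 1.00 = 0.00
NOT r = 1 − 0.40 = 0.60
NOT t = 1 − 0.43 = 0.57
NOT t AND s = max(0, a+b−1) on (0.57, 0.85) = 0.42
NOT r AND (NOT t AND s) = max(0, a+b−1) on (0.60, 0.42) = 0.02
NOT (q OR (p AND s)) OR (NOT r AND (NOT t AND s)) = min(1, a+b) on (0.00, 0.02) = 0.02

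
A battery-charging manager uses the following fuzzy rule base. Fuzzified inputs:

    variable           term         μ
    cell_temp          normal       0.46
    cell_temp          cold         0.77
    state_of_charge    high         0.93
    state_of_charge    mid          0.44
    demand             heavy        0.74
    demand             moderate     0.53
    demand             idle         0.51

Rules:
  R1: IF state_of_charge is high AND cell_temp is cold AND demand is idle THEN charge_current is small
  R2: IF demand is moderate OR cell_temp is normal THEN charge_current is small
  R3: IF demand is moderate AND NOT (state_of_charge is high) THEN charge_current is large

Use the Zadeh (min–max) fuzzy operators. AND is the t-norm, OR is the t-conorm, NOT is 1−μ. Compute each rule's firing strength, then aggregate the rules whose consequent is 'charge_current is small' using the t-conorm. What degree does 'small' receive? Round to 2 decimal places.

R1: high=0.93, cold=0.77, idle=0.51; AND[min(a, b)] → w = 0.51
R2: moderate=0.53, normal=0.46; OR[max(a, b)] → w = 0.53
R3: moderate=0.53, ¬high=1−0.93=0.07; AND[min(a, b)] → w = 0.07
Rules with consequent 'small': {R1, R2} → strengths 0.51, 0.53
Aggregate via t-conorm [max(a, b)]: 0.53

0.53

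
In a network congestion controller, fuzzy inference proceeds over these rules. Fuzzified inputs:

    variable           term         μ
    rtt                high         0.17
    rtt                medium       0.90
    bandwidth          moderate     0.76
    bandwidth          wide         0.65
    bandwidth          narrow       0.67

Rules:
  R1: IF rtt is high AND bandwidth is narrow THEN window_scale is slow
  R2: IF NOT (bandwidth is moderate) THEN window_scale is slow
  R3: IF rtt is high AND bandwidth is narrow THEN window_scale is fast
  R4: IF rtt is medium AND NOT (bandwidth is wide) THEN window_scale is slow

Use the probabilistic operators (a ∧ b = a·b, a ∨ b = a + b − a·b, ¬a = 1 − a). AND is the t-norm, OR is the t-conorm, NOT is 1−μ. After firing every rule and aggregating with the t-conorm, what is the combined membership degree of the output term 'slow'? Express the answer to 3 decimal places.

R1: high=0.17, narrow=0.67; AND[a·b] → w = 0.1139
R2: ¬moderate=1−0.76=0.24 → w = 0.2400
R3: high=0.17, narrow=0.67; AND[a·b] → w = 0.1139
R4: medium=0.90, ¬wide=1−0.65=0.35; AND[a·b] → w = 0.3150
Rules with consequent 'slow': {R1, R2, R4} → strengths 0.1139, 0.2400, 0.3150
Aggregate via t-conorm [a + b − a·b]: 0.5387

0.539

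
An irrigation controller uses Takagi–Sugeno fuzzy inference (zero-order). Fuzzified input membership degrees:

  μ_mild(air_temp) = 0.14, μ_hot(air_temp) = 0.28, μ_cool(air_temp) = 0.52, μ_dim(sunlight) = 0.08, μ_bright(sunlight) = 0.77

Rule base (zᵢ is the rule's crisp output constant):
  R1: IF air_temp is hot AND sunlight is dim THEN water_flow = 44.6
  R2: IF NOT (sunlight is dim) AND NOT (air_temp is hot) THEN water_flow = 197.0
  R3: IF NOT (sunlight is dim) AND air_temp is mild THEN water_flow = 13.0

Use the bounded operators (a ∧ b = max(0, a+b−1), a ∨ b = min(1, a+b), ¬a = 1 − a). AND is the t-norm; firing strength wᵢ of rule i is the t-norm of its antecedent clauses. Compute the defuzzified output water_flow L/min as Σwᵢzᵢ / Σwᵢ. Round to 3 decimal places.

181.229

R1 (z=44.6): hot=0.28, dim=0.08; AND[max(0, a+b−1)] → w = 0.00
R2 (z=197.0): ¬dim=1−0.08=0.92, ¬hot=1−0.28=0.72; AND[max(0, a+b−1)] → w = 0.64
R3 (z=13.0): ¬dim=1−0.08=0.92, mild=0.14; AND[max(0, a+b−1)] → w = 0.06
Weighted average = (0.00·44.6 + 0.64·197.0 + 0.06·13.0) / (0.00 + 0.64 + 0.06)
  = 126.8600 / 0.7000 = 181.229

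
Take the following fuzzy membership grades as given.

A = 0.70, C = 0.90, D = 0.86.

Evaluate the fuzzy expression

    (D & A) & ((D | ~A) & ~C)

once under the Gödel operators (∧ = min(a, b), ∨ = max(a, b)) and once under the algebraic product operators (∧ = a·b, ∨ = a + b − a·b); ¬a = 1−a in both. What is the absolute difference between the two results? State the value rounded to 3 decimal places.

Under Gödel:
  D & A = min(a, b) on (0.86, 0.70) = 0.70
  ~A = 1 − 0.70 = 0.30
  D | ~A = max(a, b) on (0.86, 0.30) = 0.86
  ~C = 1 − 0.90 = 0.10
  (D | ~A) & ~C = min(a, b) on (0.86, 0.10) = 0.10
  (D & A) & ((D | ~A) & ~C) = min(a, b) on (0.70, 0.10) = 0.10
  → value = 0.1000
Under algebraic product:
  D & A = a·b on (0.8600, 0.7000) = 0.6020
  ~A = 1 − 0.7000 = 0.3000
  D | ~A = a + b − a·b on (0.8600, 0.3000) = 0.9020
  ~C = 1 − 0.9000 = 0.1000
  (D | ~A) & ~C = a·b on (0.9020, 0.1000) = 0.0902
  (D & A) & ((D | ~A) & ~C) = a·b on (0.6020, 0.0902) = 0.0543
  → value = 0.0543
|0.1000 − 0.0543| = 0.046

0.046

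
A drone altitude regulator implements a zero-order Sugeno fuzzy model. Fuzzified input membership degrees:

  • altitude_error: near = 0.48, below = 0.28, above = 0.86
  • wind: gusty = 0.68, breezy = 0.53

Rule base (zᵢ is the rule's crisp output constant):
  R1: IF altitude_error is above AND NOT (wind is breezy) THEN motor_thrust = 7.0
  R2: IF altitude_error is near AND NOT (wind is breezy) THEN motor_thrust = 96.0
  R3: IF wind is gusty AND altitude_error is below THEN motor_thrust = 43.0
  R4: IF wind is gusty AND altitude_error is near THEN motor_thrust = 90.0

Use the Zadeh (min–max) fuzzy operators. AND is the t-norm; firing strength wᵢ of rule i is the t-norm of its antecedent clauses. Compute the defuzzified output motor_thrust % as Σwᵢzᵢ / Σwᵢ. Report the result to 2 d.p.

60.97

R1 (z=7.0): above=0.86, ¬breezy=1−0.53=0.47; AND[min(a, b)] → w = 0.47
R2 (z=96.0): near=0.48, ¬breezy=1−0.53=0.47; AND[min(a, b)] → w = 0.47
R3 (z=43.0): gusty=0.68, below=0.28; AND[min(a, b)] → w = 0.28
R4 (z=90.0): gusty=0.68, near=0.48; AND[min(a, b)] → w = 0.48
Weighted average = (0.47·7.0 + 0.47·96.0 + 0.28·43.0 + 0.48·90.0) / (0.47 + 0.47 + 0.28 + 0.48)
  = 103.6500 / 1.7000 = 60.97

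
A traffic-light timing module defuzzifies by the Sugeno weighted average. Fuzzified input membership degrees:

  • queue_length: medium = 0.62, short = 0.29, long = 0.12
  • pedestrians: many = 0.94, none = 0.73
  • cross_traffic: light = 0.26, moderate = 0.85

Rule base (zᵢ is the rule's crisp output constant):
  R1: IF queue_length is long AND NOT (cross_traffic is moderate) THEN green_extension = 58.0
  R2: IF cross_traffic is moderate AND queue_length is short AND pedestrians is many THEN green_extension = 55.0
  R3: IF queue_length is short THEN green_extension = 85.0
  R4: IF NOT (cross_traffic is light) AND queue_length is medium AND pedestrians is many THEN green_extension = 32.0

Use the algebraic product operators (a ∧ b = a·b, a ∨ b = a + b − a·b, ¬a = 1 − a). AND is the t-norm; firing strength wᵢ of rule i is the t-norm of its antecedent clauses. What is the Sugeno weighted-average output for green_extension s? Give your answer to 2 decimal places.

53.80

R1 (z=58.0): long=0.12, ¬moderate=1−0.85=0.15; AND[a·b] → w = 0.0180
R2 (z=55.0): moderate=0.85, short=0.29, many=0.94; AND[a·b] → w = 0.2317
R3 (z=85.0): short=0.29 → w = 0.2900
R4 (z=32.0): ¬light=1−0.26=0.74, medium=0.62, many=0.94; AND[a·b] → w = 0.4313
Weighted average = (0.0180·58.0 + 0.2317·55.0 + 0.2900·85.0 + 0.4313·32.0) / (0.0180 + 0.2317 + 0.2900 + 0.4313)
  = 52.2388 / 0.9710 = 53.80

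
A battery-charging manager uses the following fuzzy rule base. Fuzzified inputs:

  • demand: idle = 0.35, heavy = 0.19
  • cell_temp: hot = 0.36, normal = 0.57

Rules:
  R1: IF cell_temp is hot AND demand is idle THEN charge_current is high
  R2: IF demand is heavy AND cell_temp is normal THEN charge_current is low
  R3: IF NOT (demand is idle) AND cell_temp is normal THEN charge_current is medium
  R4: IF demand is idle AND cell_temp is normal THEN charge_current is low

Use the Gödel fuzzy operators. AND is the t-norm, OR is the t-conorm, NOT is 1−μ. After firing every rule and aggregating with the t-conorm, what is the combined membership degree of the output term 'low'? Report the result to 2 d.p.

0.35

R1: hot=0.36, idle=0.35; AND[min(a, b)] → w = 0.35
R2: heavy=0.19, normal=0.57; AND[min(a, b)] → w = 0.19
R3: ¬idle=1−0.35=0.65, normal=0.57; AND[min(a, b)] → w = 0.57
R4: idle=0.35, normal=0.57; AND[min(a, b)] → w = 0.35
Rules with consequent 'low': {R2, R4} → strengths 0.19, 0.35
Aggregate via t-conorm [max(a, b)]: 0.35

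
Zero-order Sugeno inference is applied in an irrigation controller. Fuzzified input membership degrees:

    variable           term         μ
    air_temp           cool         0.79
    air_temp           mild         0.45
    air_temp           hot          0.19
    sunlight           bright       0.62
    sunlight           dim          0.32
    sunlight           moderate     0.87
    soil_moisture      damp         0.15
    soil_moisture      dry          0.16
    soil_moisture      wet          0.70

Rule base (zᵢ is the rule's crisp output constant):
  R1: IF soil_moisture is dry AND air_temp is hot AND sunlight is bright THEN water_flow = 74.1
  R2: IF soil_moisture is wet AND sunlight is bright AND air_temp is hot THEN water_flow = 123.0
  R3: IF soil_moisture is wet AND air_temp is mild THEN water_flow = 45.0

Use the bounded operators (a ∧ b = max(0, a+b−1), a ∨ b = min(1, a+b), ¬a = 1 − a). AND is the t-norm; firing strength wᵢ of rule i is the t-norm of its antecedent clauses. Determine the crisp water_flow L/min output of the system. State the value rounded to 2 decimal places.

R1 (z=74.1): dry=0.16, hot=0.19, bright=0.62; AND[max(0, a+b−1)] → w = 0.00
R2 (z=123.0): wet=0.70, bright=0.62, hot=0.19; AND[max(0, a+b−1)] → w = 0.00
R3 (z=45.0): wet=0.70, mild=0.45; AND[max(0, a+b−1)] → w = 0.15
Weighted average = (0.00·74.1 + 0.00·123.0 + 0.15·45.0) / (0.00 + 0.00 + 0.15)
  = 6.7500 / 0.1500 = 45.00

45.00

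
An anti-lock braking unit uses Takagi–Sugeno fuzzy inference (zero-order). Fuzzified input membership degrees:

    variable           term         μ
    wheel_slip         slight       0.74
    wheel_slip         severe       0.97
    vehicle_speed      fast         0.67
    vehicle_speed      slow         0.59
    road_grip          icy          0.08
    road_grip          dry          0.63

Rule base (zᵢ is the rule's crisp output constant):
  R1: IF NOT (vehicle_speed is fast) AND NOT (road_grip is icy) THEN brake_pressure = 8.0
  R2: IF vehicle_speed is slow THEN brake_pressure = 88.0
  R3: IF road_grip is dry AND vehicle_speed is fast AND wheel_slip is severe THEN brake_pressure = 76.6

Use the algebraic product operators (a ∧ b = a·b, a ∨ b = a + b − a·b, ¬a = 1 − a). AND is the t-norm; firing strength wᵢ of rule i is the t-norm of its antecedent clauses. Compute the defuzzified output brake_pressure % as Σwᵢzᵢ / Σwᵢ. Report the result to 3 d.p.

65.778

R1 (z=8.0): ¬fast=1−0.67=0.33, ¬icy=1−0.08=0.92; AND[a·b] → w = 0.3036
R2 (z=88.0): slow=0.59 → w = 0.5900
R3 (z=76.6): dry=0.63, fast=0.67, severe=0.97; AND[a·b] → w = 0.4094
Weighted average = (0.3036·8.0 + 0.5900·88.0 + 0.4094·76.6) / (0.3036 + 0.5900 + 0.4094)
  = 85.7117 / 1.3030 = 65.778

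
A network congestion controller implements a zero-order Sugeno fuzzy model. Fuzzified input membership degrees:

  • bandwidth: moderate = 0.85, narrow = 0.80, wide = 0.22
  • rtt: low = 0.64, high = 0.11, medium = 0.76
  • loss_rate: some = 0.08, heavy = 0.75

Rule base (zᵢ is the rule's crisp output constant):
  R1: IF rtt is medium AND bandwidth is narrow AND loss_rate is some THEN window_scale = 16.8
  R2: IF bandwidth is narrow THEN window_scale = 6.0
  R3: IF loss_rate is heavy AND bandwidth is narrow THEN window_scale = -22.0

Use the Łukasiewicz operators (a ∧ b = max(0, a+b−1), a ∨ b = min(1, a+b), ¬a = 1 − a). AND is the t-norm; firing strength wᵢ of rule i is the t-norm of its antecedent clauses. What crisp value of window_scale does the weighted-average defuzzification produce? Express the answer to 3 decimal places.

R1 (z=16.8): medium=0.76, narrow=0.80, some=0.08; AND[max(0, a+b−1)] → w = 0.00
R2 (z=6.0): narrow=0.80 → w = 0.80
R3 (z=-22.0): heavy=0.75, narrow=0.80; AND[max(0, a+b−1)] → w = 0.55
Weighted average = (0.00·16.8 + 0.80·6.0 + 0.55·-22.0) / (0.00 + 0.80 + 0.55)
  = -7.3000 / 1.3500 = -5.407

-5.407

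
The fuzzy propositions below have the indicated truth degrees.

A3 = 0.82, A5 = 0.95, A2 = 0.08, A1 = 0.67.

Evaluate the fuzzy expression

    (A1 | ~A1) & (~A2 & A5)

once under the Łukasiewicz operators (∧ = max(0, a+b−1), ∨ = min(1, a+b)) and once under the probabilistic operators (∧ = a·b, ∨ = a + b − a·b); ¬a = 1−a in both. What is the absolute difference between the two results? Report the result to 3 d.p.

0.189

Under Łukasiewicz:
  ~A1 = 1 − 0.67 = 0.33
  A1 | ~A1 = min(1, a+b) on (0.67, 0.33) = 1.00
  ~A2 = 1 − 0.08 = 0.92
  ~A2 & A5 = max(0, a+b−1) on (0.92, 0.95) = 0.87
  (A1 | ~A1) & (~A2 & A5) = max(0, a+b−1) on (1.00, 0.87) = 0.87
  → value = 0.8700
Under probabilistic:
  ~A1 = 1 − 0.6700 = 0.3300
  A1 | ~A1 = a + b − a·b on (0.6700, 0.3300) = 0.7789
  ~A2 = 1 − 0.0800 = 0.9200
  ~A2 & A5 = a·b on (0.9200, 0.9500) = 0.8740
  (A1 | ~A1) & (~A2 & A5) = a·b on (0.7789, 0.8740) = 0.6808
  → value = 0.6808
|0.8700 − 0.6808| = 0.189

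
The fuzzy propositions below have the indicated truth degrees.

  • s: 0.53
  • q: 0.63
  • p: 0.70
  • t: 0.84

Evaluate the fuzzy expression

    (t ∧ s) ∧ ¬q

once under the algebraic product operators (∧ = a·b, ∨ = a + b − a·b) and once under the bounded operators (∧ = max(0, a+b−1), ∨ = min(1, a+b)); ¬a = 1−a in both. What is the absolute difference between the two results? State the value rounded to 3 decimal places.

0.165

Under algebraic product:
  t ∧ s = a·b on (0.8400, 0.5300) = 0.4452
  ¬q = 1 − 0.6300 = 0.3700
  (t ∧ s) ∧ ¬q = a·b on (0.4452, 0.3700) = 0.1647
  → value = 0.1647
Under bounded:
  t ∧ s = max(0, a+b−1) on (0.84, 0.53) = 0.37
  ¬q = 1 − 0.63 = 0.37
  (t ∧ s) ∧ ¬q = max(0, a+b−1) on (0.37, 0.37) = 0.00
  → value = 0.0000
|0.1647 − 0.0000| = 0.165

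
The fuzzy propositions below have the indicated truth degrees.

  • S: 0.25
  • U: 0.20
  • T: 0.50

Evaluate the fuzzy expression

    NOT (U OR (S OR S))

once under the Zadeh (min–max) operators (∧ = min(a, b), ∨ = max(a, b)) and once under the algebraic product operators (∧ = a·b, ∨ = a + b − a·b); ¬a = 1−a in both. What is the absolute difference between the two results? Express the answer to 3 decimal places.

Under Zadeh (min–max):
  S OR S = max(a, b) on (0.25, 0.25) = 0.25
  U OR (S OR S) = max(a, b) on (0.20, 0.25) = 0.25
  NOT (U OR (S OR S)) = 1 − 0.25 = 0.75
  → value = 0.7500
Under algebraic product:
  S OR S = a + b − a·b on (0.2500, 0.2500) = 0.4375
  U OR (S OR S) = a + b − a·b on (0.2000, 0.4375) = 0.5500
  NOT (U OR (S OR S)) = 1 − 0.5500 = 0.4500
  → value = 0.4500
|0.7500 − 0.4500| = 0.300

0.300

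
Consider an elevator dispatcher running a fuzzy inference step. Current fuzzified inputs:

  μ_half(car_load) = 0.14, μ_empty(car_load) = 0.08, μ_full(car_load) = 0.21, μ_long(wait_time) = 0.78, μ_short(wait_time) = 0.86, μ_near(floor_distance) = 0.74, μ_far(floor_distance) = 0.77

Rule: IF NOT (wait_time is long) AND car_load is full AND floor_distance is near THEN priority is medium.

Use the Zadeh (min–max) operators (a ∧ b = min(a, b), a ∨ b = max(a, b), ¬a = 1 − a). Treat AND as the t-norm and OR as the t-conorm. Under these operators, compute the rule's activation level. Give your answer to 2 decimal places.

firing strength: ¬long=1−0.78=0.22, full=0.21, near=0.74; AND[min(a, b)] → w = 0.21

0.21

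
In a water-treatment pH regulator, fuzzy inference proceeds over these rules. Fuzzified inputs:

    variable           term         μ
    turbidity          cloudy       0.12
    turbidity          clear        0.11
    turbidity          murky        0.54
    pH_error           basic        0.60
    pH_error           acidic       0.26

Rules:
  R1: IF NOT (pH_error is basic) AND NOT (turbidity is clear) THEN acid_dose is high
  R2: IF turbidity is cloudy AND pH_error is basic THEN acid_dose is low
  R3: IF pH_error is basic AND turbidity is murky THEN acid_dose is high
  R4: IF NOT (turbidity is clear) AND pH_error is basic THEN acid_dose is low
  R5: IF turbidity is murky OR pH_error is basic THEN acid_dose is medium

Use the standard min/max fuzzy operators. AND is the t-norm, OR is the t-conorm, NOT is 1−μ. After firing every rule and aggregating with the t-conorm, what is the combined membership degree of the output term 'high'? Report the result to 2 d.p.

0.54

R1: ¬basic=1−0.60=0.40, ¬clear=1−0.11=0.89; AND[min(a, b)] → w = 0.40
R2: cloudy=0.12, basic=0.60; AND[min(a, b)] → w = 0.12
R3: basic=0.60, murky=0.54; AND[min(a, b)] → w = 0.54
R4: ¬clear=1−0.11=0.89, basic=0.60; AND[min(a, b)] → w = 0.60
R5: murky=0.54, basic=0.60; OR[max(a, b)] → w = 0.60
Rules with consequent 'high': {R1, R3} → strengths 0.40, 0.54
Aggregate via t-conorm [max(a, b)]: 0.54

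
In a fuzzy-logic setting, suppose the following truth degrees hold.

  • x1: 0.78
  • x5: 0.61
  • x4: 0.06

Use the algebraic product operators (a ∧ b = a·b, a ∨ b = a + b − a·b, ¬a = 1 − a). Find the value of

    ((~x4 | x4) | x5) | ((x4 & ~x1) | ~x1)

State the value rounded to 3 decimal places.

0.983

~x4 = 1 − 0.0600 = 0.9400
~x4 | x4 = a + b − a·b on (0.9400, 0.0600) = 0.9436
(~x4 | x4) | x5 = a + b − a·b on (0.9436, 0.6100) = 0.9780
~x1 = 1 − 0.7800 = 0.2200
x4 & ~x1 = a·b on (0.0600, 0.2200) = 0.0132
~x1 = 1 − 0.7800 = 0.2200
(x4 & ~x1) | ~x1 = a + b − a·b on (0.0132, 0.2200) = 0.2303
((~x4 | x4) | x5) | ((x4 & ~x1) | ~x1) = a + b − a·b on (0.9780, 0.2303) = 0.9831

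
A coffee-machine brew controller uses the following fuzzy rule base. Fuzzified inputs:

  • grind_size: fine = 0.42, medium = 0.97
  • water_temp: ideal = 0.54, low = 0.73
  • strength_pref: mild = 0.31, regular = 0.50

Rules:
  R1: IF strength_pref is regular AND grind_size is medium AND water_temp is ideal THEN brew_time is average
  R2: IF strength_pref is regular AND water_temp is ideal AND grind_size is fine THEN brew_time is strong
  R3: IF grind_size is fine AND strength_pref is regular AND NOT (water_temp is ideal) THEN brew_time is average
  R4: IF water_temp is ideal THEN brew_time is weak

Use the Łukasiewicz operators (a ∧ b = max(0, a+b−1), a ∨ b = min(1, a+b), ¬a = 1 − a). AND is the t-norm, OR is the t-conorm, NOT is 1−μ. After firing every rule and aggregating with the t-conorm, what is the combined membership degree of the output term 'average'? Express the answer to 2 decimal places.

R1: regular=0.50, medium=0.97, ideal=0.54; AND[max(0, a+b−1)] → w = 0.01
R2: regular=0.50, ideal=0.54, fine=0.42; AND[max(0, a+b−1)] → w = 0.00
R3: fine=0.42, regular=0.50, ¬ideal=1−0.54=0.46; AND[max(0, a+b−1)] → w = 0.00
R4: ideal=0.54 → w = 0.54
Rules with consequent 'average': {R1, R3} → strengths 0.01, 0.00
Aggregate via t-conorm [min(1, a+b)]: 0.01

0.01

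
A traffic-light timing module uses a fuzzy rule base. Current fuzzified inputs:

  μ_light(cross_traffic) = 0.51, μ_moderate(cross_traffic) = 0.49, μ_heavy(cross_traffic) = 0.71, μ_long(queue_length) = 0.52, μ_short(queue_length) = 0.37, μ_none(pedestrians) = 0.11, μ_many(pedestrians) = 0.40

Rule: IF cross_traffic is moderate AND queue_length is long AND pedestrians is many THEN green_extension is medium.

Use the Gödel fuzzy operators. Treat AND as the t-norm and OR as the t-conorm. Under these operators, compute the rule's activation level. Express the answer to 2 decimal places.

firing strength: moderate=0.49, long=0.52, many=0.40; AND[min(a, b)] → w = 0.40

0.40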